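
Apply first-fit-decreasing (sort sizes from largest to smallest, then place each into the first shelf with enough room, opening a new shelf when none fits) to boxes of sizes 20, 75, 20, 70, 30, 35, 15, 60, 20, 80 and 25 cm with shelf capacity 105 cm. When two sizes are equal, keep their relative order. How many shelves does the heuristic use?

5

Sorted descending: 80, 75, 70, 60, 35, 30, 25, 20, 20, 20, 15.
  80 → shelf 1 (new)  [load 80/105]
  75 → shelf 2 (new)  [load 75/105]
  70 → shelf 3 (new)  [load 70/105]
  60 → shelf 4 (new)  [load 60/105]
  35 → shelf 3  [load 105/105]
  30 → shelf 2  [load 105/105]
  25 → shelf 1  [load 105/105]
  20 → shelf 4  [load 80/105]
  20 → shelf 4  [load 100/105]
  20 → shelf 5 (new)  [load 20/105]
  15 → shelf 5  [load 35/105]
5 shelves opened.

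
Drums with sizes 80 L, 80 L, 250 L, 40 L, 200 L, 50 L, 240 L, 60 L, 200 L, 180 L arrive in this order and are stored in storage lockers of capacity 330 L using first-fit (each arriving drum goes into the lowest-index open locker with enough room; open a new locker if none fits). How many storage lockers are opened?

  80 → locker 1 (new)  [load 80/330]
  80 → locker 1  [load 160/330]
  250 → locker 2 (new)  [load 250/330]
  40 → locker 1  [load 200/330]
  200 → locker 3 (new)  [load 200/330]
  50 → locker 1  [load 250/330]
  240 → locker 4 (new)  [load 240/330]
  60 → locker 1  [load 310/330]
  200 → locker 5 (new)  [load 200/330]
  180 → locker 6 (new)  [load 180/330]
6 storage lockers opened.

6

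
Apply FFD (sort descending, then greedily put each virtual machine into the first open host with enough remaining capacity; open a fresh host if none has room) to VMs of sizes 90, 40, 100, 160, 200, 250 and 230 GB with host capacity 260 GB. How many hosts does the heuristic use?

5

Sorted descending: 250, 230, 200, 160, 100, 90, 40.
  250 → host 1 (new)  [load 250/260]
  230 → host 2 (new)  [load 230/260]
  200 → host 3 (new)  [load 200/260]
  160 → host 4 (new)  [load 160/260]
  100 → host 4  [load 260/260]
  90 → host 5 (new)  [load 90/260]
  40 → host 3  [load 240/260]
5 hosts opened.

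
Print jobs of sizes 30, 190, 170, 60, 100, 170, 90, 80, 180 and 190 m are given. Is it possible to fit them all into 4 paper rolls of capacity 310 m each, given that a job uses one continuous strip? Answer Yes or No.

Total = 1260 m; ⌈1260/310⌉ = 5.
At least 5 paper rolls are required, but only 4 are allowed.

No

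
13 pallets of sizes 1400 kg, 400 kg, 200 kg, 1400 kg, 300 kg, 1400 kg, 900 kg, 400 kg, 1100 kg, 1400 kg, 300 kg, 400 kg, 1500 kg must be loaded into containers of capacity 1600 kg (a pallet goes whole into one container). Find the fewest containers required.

Total = 1500 + 1400 + 1400 + 1400 + 1400 + 1100 + 900 + 400 + 400 + 400 + 300 + 300 + 200 = 11100 kg.
Lower bound: ⌈11100/1600⌉ = 7 containers.
A packing using 8 containers:
  container 1: 1500 = 1500
  container 2: 1400 + 200 = 1600
  container 3: 1400 = 1400
  container 4: 1400 = 1400
  container 5: 1400 = 1400
  container 6: 1100 + 400 = 1500
  container 7: 900 + 400 + 300 = 1600
  container 8: 400 + 300 = 700
No arrangement into 7 containers stays within capacity, so 8 is optimal.

8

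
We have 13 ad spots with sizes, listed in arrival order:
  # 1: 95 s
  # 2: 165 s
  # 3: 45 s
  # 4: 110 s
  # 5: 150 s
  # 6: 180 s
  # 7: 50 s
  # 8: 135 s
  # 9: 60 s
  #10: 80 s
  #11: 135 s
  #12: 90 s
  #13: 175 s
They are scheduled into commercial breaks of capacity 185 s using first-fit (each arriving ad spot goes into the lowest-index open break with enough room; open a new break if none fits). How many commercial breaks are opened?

10

  95 → break 1 (new)  [load 95/185]
  165 → break 2 (new)  [load 165/185]
  45 → break 1  [load 140/185]
  110 → break 3 (new)  [load 110/185]
  150 → break 4 (new)  [load 150/185]
  180 → break 5 (new)  [load 180/185]
  50 → break 3  [load 160/185]
  135 → break 6 (new)  [load 135/185]
  60 → break 7 (new)  [load 60/185]
  80 → break 7  [load 140/185]
  135 → break 8 (new)  [load 135/185]
  90 → break 9 (new)  [load 90/185]
  175 → break 10 (new)  [load 175/185]
10 commercial breaks opened.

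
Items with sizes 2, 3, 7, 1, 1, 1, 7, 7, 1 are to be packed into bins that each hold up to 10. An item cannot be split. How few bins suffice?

3

Total = 7 + 7 + 7 + 3 + 2 + 1 + 1 + 1 + 1 = 30.
Lower bound: ⌈30/10⌉ = 3 bins.
A packing using 3 bins:
  bin 1: 7 + 3 = 10
  bin 2: 7 + 2 + 1 = 10
  bin 3: 7 + 1 + 1 + 1 = 10
This matches the lower bound, so 3 is optimal.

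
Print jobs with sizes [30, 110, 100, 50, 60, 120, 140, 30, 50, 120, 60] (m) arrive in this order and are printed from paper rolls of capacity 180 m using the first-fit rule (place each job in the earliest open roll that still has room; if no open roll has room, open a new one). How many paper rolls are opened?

  30 → roll 1 (new)  [load 30/180]
  110 → roll 1  [load 140/180]
  100 → roll 2 (new)  [load 100/180]
  50 → roll 2  [load 150/180]
  60 → roll 3 (new)  [load 60/180]
  120 → roll 3  [load 180/180]
  140 → roll 4 (new)  [load 140/180]
  30 → roll 1  [load 170/180]
  50 → roll 5 (new)  [load 50/180]
  120 → roll 5  [load 170/180]
  60 → roll 6 (new)  [load 60/180]
6 paper rolls opened.

6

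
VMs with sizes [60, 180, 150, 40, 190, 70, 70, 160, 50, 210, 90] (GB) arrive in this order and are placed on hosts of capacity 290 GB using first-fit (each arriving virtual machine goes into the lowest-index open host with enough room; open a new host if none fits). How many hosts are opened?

5

  60 → host 1 (new)  [load 60/290]
  180 → host 1  [load 240/290]
  150 → host 2 (new)  [load 150/290]
  40 → host 1  [load 280/290]
  190 → host 3 (new)  [load 190/290]
  70 → host 2  [load 220/290]
  70 → host 2  [load 290/290]
  160 → host 4 (new)  [load 160/290]
  50 → host 3  [load 240/290]
  210 → host 5 (new)  [load 210/290]
  90 → host 4  [load 250/290]
5 hosts opened.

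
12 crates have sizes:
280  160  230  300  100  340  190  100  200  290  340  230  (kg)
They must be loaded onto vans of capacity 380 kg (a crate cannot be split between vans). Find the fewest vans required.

9

Total = 340 + 340 + 300 + 290 + 280 + 230 + 230 + 200 + 190 + 160 + 100 + 100 = 2760 kg.
Lower bound: ⌈2760/380⌉ = 8 vans.
A packing using 9 vans:
  van 1: 340 = 340
  van 2: 340 = 340
  van 3: 300 = 300
  van 4: 290 = 290
  van 5: 280 + 100 = 380
  van 6: 230 + 100 = 330
  van 7: 230 = 230
  van 8: 200 + 160 = 360
  van 9: 190 = 190
No arrangement into 8 vans stays within capacity, so 9 is optimal.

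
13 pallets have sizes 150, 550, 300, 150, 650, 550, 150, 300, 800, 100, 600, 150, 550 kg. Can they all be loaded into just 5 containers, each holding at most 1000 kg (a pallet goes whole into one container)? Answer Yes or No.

No

Total = 5000 kg; ⌈5000/1000⌉ = 5.
6 pallets each exceed half the capacity and cannot share a container, forcing at least 6 containers.
At least 6 containers are required, but only 5 are allowed.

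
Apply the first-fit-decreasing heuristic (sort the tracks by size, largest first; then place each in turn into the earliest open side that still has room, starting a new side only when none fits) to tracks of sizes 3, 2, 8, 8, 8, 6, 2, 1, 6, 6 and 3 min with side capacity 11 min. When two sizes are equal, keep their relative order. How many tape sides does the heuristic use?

6

Sorted descending: 8, 8, 8, 6, 6, 6, 3, 3, 2, 2, 1.
  8 → side 1 (new)  [load 8/11]
  8 → side 2 (new)  [load 8/11]
  8 → side 3 (new)  [load 8/11]
  6 → side 4 (new)  [load 6/11]
  6 → side 5 (new)  [load 6/11]
  6 → side 6 (new)  [load 6/11]
  3 → side 1  [load 11/11]
  3 → side 2  [load 11/11]
  2 → side 3  [load 10/11]
  2 → side 4  [load 8/11]
  1 → side 3  [load 11/11]
6 tape sides opened.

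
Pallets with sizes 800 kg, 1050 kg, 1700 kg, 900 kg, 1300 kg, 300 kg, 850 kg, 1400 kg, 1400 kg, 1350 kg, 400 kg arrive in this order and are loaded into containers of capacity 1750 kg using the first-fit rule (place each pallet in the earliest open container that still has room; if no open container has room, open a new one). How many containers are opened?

8

  800 → container 1 (new)  [load 800/1750]
  1050 → container 2 (new)  [load 1050/1750]
  1700 → container 3 (new)  [load 1700/1750]
  900 → container 1  [load 1700/1750]
  1300 → container 4 (new)  [load 1300/1750]
  300 → container 2  [load 1350/1750]
  850 → container 5 (new)  [load 850/1750]
  1400 → container 6 (new)  [load 1400/1750]
  1400 → container 7 (new)  [load 1400/1750]
  1350 → container 8 (new)  [load 1350/1750]
  400 → container 2  [load 1750/1750]
8 containers opened.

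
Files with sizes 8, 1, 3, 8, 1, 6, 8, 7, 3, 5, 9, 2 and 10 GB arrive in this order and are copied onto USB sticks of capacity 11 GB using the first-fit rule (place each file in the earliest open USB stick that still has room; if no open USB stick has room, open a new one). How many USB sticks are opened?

8

  8 → USB stick 1 (new)  [load 8/11]
  1 → USB stick 1  [load 9/11]
  3 → USB stick 2 (new)  [load 3/11]
  8 → USB stick 2  [load 11/11]
  1 → USB stick 1  [load 10/11]
  6 → USB stick 3 (new)  [load 6/11]
  8 → USB stick 4 (new)  [load 8/11]
  7 → USB stick 5 (new)  [load 7/11]
  3 → USB stick 3  [load 9/11]
  5 → USB stick 6 (new)  [load 5/11]
  9 → USB stick 7 (new)  [load 9/11]
  2 → USB stick 3  [load 11/11]
  10 → USB stick 8 (new)  [load 10/11]
8 USB sticks opened.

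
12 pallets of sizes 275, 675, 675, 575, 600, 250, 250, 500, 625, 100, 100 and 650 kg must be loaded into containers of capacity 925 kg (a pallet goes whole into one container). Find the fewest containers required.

7

Total = 675 + 675 + 650 + 625 + 600 + 575 + 500 + 275 + 250 + 250 + 100 + 100 = 5275 kg.
Lower bound: ⌈5275/925⌉ = 6 containers.
Also, 7 pallets each exceed 925/2 kg, and no two of those can share a container, so at least 7 containers are needed.
A packing using 7 containers:
  container 1: 675 + 250 = 925
  container 2: 675 + 250 = 925
  container 3: 650 + 275 = 925
  container 4: 625 + 100 + 100 = 825
  container 5: 600 = 600
  container 6: 575 = 575
  container 7: 500 = 500
This matches the lower bound, so 7 is optimal.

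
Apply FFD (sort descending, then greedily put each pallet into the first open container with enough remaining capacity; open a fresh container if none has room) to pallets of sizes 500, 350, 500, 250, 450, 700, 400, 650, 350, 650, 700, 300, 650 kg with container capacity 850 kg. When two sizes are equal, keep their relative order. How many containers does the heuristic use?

Sorted descending: 700, 700, 650, 650, 650, 500, 500, 450, 400, 350, 350, 300, 250.
  700 → container 1 (new)  [load 700/850]
  700 → container 2 (new)  [load 700/850]
  650 → container 3 (new)  [load 650/850]
  650 → container 4 (new)  [load 650/850]
  650 → container 5 (new)  [load 650/850]
  500 → container 6 (new)  [load 500/850]
  500 → container 7 (new)  [load 500/850]
  450 → container 8 (new)  [load 450/850]
  400 → container 8  [load 850/850]
  350 → container 6  [load 850/850]
  350 → container 7  [load 850/850]
  300 → container 9 (new)  [load 300/850]
  250 → container 9  [load 550/850]
9 containers opened.

9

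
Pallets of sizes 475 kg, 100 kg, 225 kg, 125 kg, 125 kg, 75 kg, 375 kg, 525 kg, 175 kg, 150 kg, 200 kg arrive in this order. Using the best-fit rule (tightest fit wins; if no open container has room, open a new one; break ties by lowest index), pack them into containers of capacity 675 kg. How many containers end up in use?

4

  475 → container 1 (new)  [load 475/675]
  100 → container 1  [load 575/675]
  225 → container 2 (new)  [load 225/675]
  125 → container 2  [load 350/675]
  125 → container 2  [load 475/675]
  75 → container 1  [load 650/675]
  375 → container 3 (new)  [load 375/675]
  525 → container 4 (new)  [load 525/675]
  175 → container 2  [load 650/675]
  150 → container 4  [load 675/675]
  200 → container 3  [load 575/675]
4 containers opened.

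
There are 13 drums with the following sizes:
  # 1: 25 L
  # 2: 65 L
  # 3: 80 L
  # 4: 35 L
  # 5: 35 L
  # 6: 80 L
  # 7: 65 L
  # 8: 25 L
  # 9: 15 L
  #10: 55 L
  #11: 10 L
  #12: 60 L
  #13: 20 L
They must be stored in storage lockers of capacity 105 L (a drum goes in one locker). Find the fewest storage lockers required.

Total = 80 + 80 + 65 + 65 + 60 + 55 + 35 + 35 + 25 + 25 + 20 + 15 + 10 = 570 L.
Lower bound: ⌈570/105⌉ = 6 storage lockers.
A packing using 6 storage lockers:
  locker 1: 80 + 25 = 105
  locker 2: 80 + 25 = 105
  locker 3: 65 + 35 = 100
  locker 4: 65 + 35 = 100
  locker 5: 60 + 20 + 15 + 10 = 105
  locker 6: 55 = 55
This matches the lower bound, so 6 is optimal.

6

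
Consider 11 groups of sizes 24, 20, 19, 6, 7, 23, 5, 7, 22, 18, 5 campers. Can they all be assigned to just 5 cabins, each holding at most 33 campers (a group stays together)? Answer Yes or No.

No

Total = 156 campers; ⌈156/33⌉ = 5.
6 groups each exceed half the capacity and cannot share a cabin, forcing at least 6 cabins.
At least 6 cabins are required, but only 5 are allowed.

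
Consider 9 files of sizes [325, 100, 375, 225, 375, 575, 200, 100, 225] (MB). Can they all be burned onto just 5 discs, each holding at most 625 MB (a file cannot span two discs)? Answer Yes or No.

Yes

A valid assignment using 5 discs:
  disc 1: 575 = 575
  disc 2: 375 + 225 = 600
  disc 3: 375 + 225 = 600
  disc 4: 325 + 200 + 100 = 625
  disc 5: 100 = 100
Every load is within 625 MB, so 5 discs suffice.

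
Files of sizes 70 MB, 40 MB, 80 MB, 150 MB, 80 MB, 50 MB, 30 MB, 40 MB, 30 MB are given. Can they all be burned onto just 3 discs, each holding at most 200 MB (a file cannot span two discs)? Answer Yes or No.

A valid assignment using 3 discs:
  disc 1: 150 + 50 = 200
  disc 2: 80 + 80 + 40 = 200
  disc 3: 70 + 40 + 30 + 30 = 170
Every load is within 200 MB, so 3 discs suffice.

Yes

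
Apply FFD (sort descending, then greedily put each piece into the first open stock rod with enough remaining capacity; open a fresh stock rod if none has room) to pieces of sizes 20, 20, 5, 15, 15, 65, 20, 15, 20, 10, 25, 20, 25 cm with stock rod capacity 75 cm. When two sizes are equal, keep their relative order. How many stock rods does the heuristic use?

4

Sorted descending: 65, 25, 25, 20, 20, 20, 20, 20, 15, 15, 15, 10, 5.
  65 → stock rod 1 (new)  [load 65/75]
  25 → stock rod 2 (new)  [load 25/75]
  25 → stock rod 2  [load 50/75]
  20 → stock rod 2  [load 70/75]
  20 → stock rod 3 (new)  [load 20/75]
  20 → stock rod 3  [load 40/75]
  20 → stock rod 3  [load 60/75]
  20 → stock rod 4 (new)  [load 20/75]
  15 → stock rod 3  [load 75/75]
  15 → stock rod 4  [load 35/75]
  15 → stock rod 4  [load 50/75]
  10 → stock rod 1  [load 75/75]
  5 → stock rod 2  [load 75/75]
4 stock rods opened.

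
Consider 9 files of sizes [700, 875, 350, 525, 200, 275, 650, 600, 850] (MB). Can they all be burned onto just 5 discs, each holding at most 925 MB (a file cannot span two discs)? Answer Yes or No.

No

Total = 5025 MB; ⌈5025/925⌉ = 6.
At least 6 discs are required, but only 5 are allowed.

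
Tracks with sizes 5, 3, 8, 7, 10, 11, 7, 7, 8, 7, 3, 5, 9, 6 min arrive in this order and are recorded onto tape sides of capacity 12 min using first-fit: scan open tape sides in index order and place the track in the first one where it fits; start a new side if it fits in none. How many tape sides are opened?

11

  5 → side 1 (new)  [load 5/12]
  3 → side 1  [load 8/12]
  8 → side 2 (new)  [load 8/12]
  7 → side 3 (new)  [load 7/12]
  10 → side 4 (new)  [load 10/12]
  11 → side 5 (new)  [load 11/12]
  7 → side 6 (new)  [load 7/12]
  7 → side 7 (new)  [load 7/12]
  8 → side 8 (new)  [load 8/12]
  7 → side 9 (new)  [load 7/12]
  3 → side 1  [load 11/12]
  5 → side 3  [load 12/12]
  9 → side 10 (new)  [load 9/12]
  6 → side 11 (new)  [load 6/12]
11 tape sides opened.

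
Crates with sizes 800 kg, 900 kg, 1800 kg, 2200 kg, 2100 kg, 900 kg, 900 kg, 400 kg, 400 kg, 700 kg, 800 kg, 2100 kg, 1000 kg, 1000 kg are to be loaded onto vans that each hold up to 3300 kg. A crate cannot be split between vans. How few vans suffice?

5

Total = 2200 + 2100 + 2100 + 1800 + 1000 + 1000 + 900 + 900 + 900 + 800 + 800 + 700 + 400 + 400 = 16000 kg.
Lower bound: ⌈16000/3300⌉ = 5 vans.
A packing using 5 vans:
  van 1: 2200 + 1000 = 3200
  van 2: 2100 + 1000 = 3100
  van 3: 2100 + 800 + 400 = 3300
  van 4: 1800 + 900 + 400 = 3100
  van 5: 900 + 900 + 800 + 700 = 3300
This matches the lower bound, so 5 is optimal.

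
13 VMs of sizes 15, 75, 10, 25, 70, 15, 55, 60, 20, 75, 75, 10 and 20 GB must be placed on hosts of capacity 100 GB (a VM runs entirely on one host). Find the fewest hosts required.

Total = 75 + 75 + 75 + 70 + 60 + 55 + 25 + 20 + 20 + 15 + 15 + 10 + 10 = 525 GB.
Lower bound: ⌈525/100⌉ = 6 hosts.
A packing using 6 hosts:
  host 1: 75 + 25 = 100
  host 2: 75 + 20 = 95
  host 3: 75 + 20 = 95
  host 4: 70 + 15 + 15 = 100
  host 5: 60 + 10 + 10 = 80
  host 6: 55 = 55
This matches the lower bound, so 6 is optimal.

6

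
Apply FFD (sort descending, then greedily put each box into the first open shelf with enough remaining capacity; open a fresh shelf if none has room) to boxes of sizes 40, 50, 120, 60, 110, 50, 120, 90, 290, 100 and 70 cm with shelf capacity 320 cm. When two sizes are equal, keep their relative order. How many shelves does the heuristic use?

4

Sorted descending: 290, 120, 120, 110, 100, 90, 70, 60, 50, 50, 40.
  290 → shelf 1 (new)  [load 290/320]
  120 → shelf 2 (new)  [load 120/320]
  120 → shelf 2  [load 240/320]
  110 → shelf 3 (new)  [load 110/320]
  100 → shelf 3  [load 210/320]
  90 → shelf 3  [load 300/320]
  70 → shelf 2  [load 310/320]
  60 → shelf 4 (new)  [load 60/320]
  50 → shelf 4  [load 110/320]
  50 → shelf 4  [load 160/320]
  40 → shelf 4  [load 200/320]
4 shelves opened.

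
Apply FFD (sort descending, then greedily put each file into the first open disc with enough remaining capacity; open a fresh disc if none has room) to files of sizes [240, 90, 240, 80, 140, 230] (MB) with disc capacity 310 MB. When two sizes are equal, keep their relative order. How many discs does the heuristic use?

4

Sorted descending: 240, 240, 230, 140, 90, 80.
  240 → disc 1 (new)  [load 240/310]
  240 → disc 2 (new)  [load 240/310]
  230 → disc 3 (new)  [load 230/310]
  140 → disc 4 (new)  [load 140/310]
  90 → disc 4  [load 230/310]
  80 → disc 3  [load 310/310]
4 discs opened.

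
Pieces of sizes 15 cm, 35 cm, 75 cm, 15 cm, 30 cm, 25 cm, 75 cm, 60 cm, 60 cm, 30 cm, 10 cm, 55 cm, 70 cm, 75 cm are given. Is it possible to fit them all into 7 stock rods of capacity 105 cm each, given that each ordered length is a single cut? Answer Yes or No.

Yes

A valid assignment using 7 stock rods:
  stock rod 1: 75 + 30 = 105
  stock rod 2: 75 + 30 = 105
  stock rod 3: 75 + 25 = 100
  stock rod 4: 70 + 35 = 105
  stock rod 5: 60 + 15 + 15 + 10 = 100
  stock rod 6: 60 = 60
  stock rod 7: 55 = 55
Every load is within 105 cm, so 7 stock rods suffice.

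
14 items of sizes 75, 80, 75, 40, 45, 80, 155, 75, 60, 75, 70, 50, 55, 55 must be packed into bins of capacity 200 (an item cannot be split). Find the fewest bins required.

5

Total = 155 + 80 + 80 + 75 + 75 + 75 + 75 + 70 + 60 + 55 + 55 + 50 + 45 + 40 = 990.
Lower bound: ⌈990/200⌉ = 5 bins.
A packing using 5 bins:
  bin 1: 155 + 45 = 200
  bin 2: 80 + 80 + 40 = 200
  bin 3: 75 + 75 + 50 = 200
  bin 4: 75 + 70 + 55 = 200
  bin 5: 75 + 60 + 55 = 190
This matches the lower bound, so 5 is optimal.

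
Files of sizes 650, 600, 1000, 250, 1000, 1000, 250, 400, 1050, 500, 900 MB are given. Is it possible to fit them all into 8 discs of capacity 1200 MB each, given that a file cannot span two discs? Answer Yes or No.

A valid assignment using 8 discs:
  disc 1: 1050 = 1050
  disc 2: 1000 = 1000
  disc 3: 1000 = 1000
  disc 4: 1000 = 1000
  disc 5: 900 + 250 = 1150
  disc 6: 650 + 500 = 1150
  disc 7: 600 + 400 = 1000
  disc 8: 250 = 250
Every load is within 1200 MB, so 8 discs suffice.

Yes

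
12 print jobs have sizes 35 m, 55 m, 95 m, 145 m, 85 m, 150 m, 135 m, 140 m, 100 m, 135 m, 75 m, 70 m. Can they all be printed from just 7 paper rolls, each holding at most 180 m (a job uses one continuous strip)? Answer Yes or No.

Total = 1220 m; ⌈1220/180⌉ = 7.
The bound of 7 does not rule out 7, but exhaustive search shows no assignment into 7 paper rolls of capacity 180 m exists — the minimum is 8.

No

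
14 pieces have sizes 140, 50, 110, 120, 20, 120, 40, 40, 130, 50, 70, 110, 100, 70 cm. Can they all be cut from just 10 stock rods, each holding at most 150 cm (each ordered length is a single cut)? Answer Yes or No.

A valid assignment using 9 stock rods:
  stock rod 1: 140 = 140
  stock rod 2: 130 + 20 = 150
  stock rod 3: 120 = 120
  stock rod 4: 120 = 120
  stock rod 5: 110 + 40 = 150
  stock rod 6: 110 + 40 = 150
  stock rod 7: 100 + 50 = 150
  stock rod 8: 70 + 70 = 140
  stock rod 9: 50 = 50
That uses only 9 ≤ 10, so 10 stock rods are enough.

Yes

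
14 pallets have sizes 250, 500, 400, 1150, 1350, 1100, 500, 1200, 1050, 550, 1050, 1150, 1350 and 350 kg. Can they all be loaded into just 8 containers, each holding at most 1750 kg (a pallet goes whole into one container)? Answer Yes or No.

A valid assignment using 8 containers:
  container 1: 1350 + 400 = 1750
  container 2: 1350 + 350 = 1700
  container 3: 1200 + 550 = 1750
  container 4: 1150 + 500 = 1650
  container 5: 1150 + 500 = 1650
  container 6: 1100 + 250 = 1350
  container 7: 1050 = 1050
  container 8: 1050 = 1050
Every load is within 1750 kg, so 8 containers suffice.

Yes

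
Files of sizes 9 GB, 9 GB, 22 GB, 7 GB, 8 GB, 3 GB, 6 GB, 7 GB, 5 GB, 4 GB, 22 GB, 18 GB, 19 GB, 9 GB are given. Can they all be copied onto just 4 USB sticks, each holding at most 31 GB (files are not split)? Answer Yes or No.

Total = 148 GB; ⌈148/31⌉ = 5.
At least 5 USB sticks are required, but only 4 are allowed.

No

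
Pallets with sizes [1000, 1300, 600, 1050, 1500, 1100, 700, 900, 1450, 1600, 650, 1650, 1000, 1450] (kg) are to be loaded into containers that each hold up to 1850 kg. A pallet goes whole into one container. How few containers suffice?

Total = 1650 + 1600 + 1500 + 1450 + 1450 + 1300 + 1100 + 1050 + 1000 + 1000 + 900 + 700 + 650 + 600 = 15950 kg.
Lower bound: ⌈15950/1850⌉ = 9 containers.
Also, 10 pallets each exceed 925 kg, and no two of those can share a container, so at least 10 containers are needed.
A packing using 11 containers:
  container 1: 1650 = 1650
  container 2: 1600 = 1600
  container 3: 1500 = 1500
  container 4: 1450 = 1450
  container 5: 1450 = 1450
  container 6: 1300 = 1300
  container 7: 1100 + 700 = 1800
  container 8: 1050 + 650 = 1700
  container 9: 1000 + 600 = 1600
  container 10: 1000 = 1000
  container 11: 900 = 900
No arrangement into 10 containers stays within capacity, so 11 is optimal.

11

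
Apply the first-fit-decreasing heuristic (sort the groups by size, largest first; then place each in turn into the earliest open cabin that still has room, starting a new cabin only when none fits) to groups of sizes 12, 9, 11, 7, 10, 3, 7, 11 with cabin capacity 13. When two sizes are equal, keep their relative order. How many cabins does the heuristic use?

Sorted descending: 12, 11, 11, 10, 9, 7, 7, 3.
  12 → cabin 1 (new)  [load 12/13]
  11 → cabin 2 (new)  [load 11/13]
  11 → cabin 3 (new)  [load 11/13]
  10 → cabin 4 (new)  [load 10/13]
  9 → cabin 5 (new)  [load 9/13]
  7 → cabin 6 (new)  [load 7/13]
  7 → cabin 7 (new)  [load 7/13]
  3 → cabin 4  [load 13/13]
7 cabins opened.

7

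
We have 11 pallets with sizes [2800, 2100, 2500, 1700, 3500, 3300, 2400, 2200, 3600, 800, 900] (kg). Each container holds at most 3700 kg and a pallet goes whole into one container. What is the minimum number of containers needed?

Total = 3600 + 3500 + 3300 + 2800 + 2500 + 2400 + 2200 + 2100 + 1700 + 900 + 800 = 25800 kg.
Lower bound: ⌈25800/3700⌉ = 7 containers.
Also, 8 pallets each exceed 1850 kg, and no two of those can share a container, so at least 8 containers are needed.
A packing using 9 containers:
  container 1: 3600 = 3600
  container 2: 3500 = 3500
  container 3: 3300 = 3300
  container 4: 2800 + 900 = 3700
  container 5: 2500 + 800 = 3300
  container 6: 2400 = 2400
  container 7: 2200 = 2200
  container 8: 2100 = 2100
  container 9: 1700 = 1700
No arrangement into 8 containers stays within capacity, so 9 is optimal.

9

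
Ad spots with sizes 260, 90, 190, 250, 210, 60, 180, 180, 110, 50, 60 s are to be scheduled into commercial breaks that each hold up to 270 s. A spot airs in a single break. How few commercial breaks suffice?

7

Total = 260 + 250 + 210 + 190 + 180 + 180 + 110 + 90 + 60 + 60 + 50 = 1640 s.
Lower bound: ⌈1640/270⌉ = 7 commercial breaks.
A packing using 7 commercial breaks:
  break 1: 260 = 260
  break 2: 250 = 250
  break 3: 210 + 60 = 270
  break 4: 190 + 60 = 250
  break 5: 180 + 90 = 270
  break 6: 180 + 50 = 230
  break 7: 110 = 110
This matches the lower bound, so 7 is optimal.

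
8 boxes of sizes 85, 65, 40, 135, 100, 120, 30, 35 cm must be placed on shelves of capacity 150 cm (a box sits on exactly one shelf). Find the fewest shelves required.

5

Total = 135 + 120 + 100 + 85 + 65 + 40 + 35 + 30 = 610 cm.
Lower bound: ⌈610/150⌉ = 5 shelves.
A packing using 5 shelves:
  shelf 1: 135 = 135
  shelf 2: 120 + 30 = 150
  shelf 3: 100 + 40 = 140
  shelf 4: 85 + 65 = 150
  shelf 5: 35 = 35
This matches the lower bound, so 5 is optimal.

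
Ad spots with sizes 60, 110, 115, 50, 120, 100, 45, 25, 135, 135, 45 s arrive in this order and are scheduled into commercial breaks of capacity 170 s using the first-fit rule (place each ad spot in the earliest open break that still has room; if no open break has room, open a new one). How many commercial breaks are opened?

  60 → break 1 (new)  [load 60/170]
  110 → break 1  [load 170/170]
  115 → break 2 (new)  [load 115/170]
  50 → break 2  [load 165/170]
  120 → break 3 (new)  [load 120/170]
  100 → break 4 (new)  [load 100/170]
  45 → break 3  [load 165/170]
  25 → break 4  [load 125/170]
  135 → break 5 (new)  [load 135/170]
  135 → break 6 (new)  [load 135/170]
  45 → break 4  [load 170/170]
6 commercial breaks opened.

6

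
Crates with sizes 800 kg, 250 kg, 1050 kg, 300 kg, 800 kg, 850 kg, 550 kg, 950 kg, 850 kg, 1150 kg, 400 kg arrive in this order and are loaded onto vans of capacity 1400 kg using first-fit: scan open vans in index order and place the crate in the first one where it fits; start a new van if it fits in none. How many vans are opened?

7

  800 → van 1 (new)  [load 800/1400]
  250 → van 1  [load 1050/1400]
  1050 → van 2 (new)  [load 1050/1400]
  300 → van 1  [load 1350/1400]
  800 → van 3 (new)  [load 800/1400]
  850 → van 4 (new)  [load 850/1400]
  550 → van 3  [load 1350/1400]
  950 → van 5 (new)  [load 950/1400]
  850 → van 6 (new)  [load 850/1400]
  1150 → van 7 (new)  [load 1150/1400]
  400 → van 4  [load 1250/1400]
7 vans opened.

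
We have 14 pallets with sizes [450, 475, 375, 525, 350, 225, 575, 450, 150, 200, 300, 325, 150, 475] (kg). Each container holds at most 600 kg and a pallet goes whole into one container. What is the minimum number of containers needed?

Total = 575 + 525 + 475 + 475 + 450 + 450 + 375 + 350 + 325 + 300 + 225 + 200 + 150 + 150 = 5025 kg.
Lower bound: ⌈5025/600⌉ = 9 containers.
A packing using 10 containers:
  container 1: 575 = 575
  container 2: 525 = 525
  container 3: 475 = 475
  container 4: 475 = 475
  container 5: 450 + 150 = 600
  container 6: 450 + 150 = 600
  container 7: 375 + 225 = 600
  container 8: 350 + 200 = 550
  container 9: 325 = 325
  container 10: 300 = 300
No arrangement into 9 containers stays within capacity, so 10 is optimal.

10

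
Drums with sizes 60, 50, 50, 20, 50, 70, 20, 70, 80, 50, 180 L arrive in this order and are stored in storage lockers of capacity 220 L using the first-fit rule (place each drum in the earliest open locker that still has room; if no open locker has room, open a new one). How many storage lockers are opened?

  60 → locker 1 (new)  [load 60/220]
  50 → locker 1  [load 110/220]
  50 → locker 1  [load 160/220]
  20 → locker 1  [load 180/220]
  50 → locker 2 (new)  [load 50/220]
  70 → locker 2  [load 120/220]
  20 → locker 1  [load 200/220]
  70 → locker 2  [load 190/220]
  80 → locker 3 (new)  [load 80/220]
  50 → locker 3  [load 130/220]
  180 → locker 4 (new)  [load 180/220]
4 storage lockers opened.

4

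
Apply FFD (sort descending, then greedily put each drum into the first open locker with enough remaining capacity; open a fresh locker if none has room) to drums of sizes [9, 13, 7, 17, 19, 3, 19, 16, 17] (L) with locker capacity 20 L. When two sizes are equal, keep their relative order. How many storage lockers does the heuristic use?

7

Sorted descending: 19, 19, 17, 17, 16, 13, 9, 7, 3.
  19 → locker 1 (new)  [load 19/20]
  19 → locker 2 (new)  [load 19/20]
  17 → locker 3 (new)  [load 17/20]
  17 → locker 4 (new)  [load 17/20]
  16 → locker 5 (new)  [load 16/20]
  13 → locker 6 (new)  [load 13/20]
  9 → locker 7 (new)  [load 9/20]
  7 → locker 6  [load 20/20]
  3 → locker 3  [load 20/20]
7 storage lockers opened.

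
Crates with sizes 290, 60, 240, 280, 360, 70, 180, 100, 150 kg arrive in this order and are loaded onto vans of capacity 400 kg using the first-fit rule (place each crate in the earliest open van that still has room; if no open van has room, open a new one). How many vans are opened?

  290 → van 1 (new)  [load 290/400]
  60 → van 1  [load 350/400]
  240 → van 2 (new)  [load 240/400]
  280 → van 3 (new)  [load 280/400]
  360 → van 4 (new)  [load 360/400]
  70 → van 2  [load 310/400]
  180 → van 5 (new)  [load 180/400]
  100 → van 3  [load 380/400]
  150 → van 5  [load 330/400]
5 vans opened.

5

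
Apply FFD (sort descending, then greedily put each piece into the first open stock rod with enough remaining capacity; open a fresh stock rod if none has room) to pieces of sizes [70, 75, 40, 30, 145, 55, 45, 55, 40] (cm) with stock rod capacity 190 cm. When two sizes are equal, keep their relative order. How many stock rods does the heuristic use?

3

Sorted descending: 145, 75, 70, 55, 55, 45, 40, 40, 30.
  145 → stock rod 1 (new)  [load 145/190]
  75 → stock rod 2 (new)  [load 75/190]
  70 → stock rod 2  [load 145/190]
  55 → stock rod 3 (new)  [load 55/190]
  55 → stock rod 3  [load 110/190]
  45 → stock rod 1  [load 190/190]
  40 → stock rod 2  [load 185/190]
  40 → stock rod 3  [load 150/190]
  30 → stock rod 3  [load 180/190]
3 stock rods opened.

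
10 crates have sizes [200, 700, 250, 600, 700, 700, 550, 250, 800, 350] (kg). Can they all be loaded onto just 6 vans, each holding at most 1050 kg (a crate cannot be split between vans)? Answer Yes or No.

Yes

A valid assignment using 6 vans:
  van 1: 800 + 250 = 1050
  van 2: 700 + 350 = 1050
  van 3: 700 + 250 = 950
  van 4: 700 + 200 = 900
  van 5: 600 = 600
  van 6: 550 = 550
Every load is within 1050 kg, so 6 vans suffice.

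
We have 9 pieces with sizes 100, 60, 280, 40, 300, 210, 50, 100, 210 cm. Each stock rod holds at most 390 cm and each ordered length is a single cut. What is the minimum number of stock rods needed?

Total = 300 + 280 + 210 + 210 + 100 + 100 + 60 + 50 + 40 = 1350 cm.
Lower bound: ⌈1350/390⌉ = 4 stock rods.
A packing using 4 stock rods:
  stock rod 1: 300 + 60 = 360
  stock rod 2: 280 + 100 = 380
  stock rod 3: 210 + 100 + 50 = 360
  stock rod 4: 210 + 40 = 250
This matches the lower bound, so 4 is optimal.

4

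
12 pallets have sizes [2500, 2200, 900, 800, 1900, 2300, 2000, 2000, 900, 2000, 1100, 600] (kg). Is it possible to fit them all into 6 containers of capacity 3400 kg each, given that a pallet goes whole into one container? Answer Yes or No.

Total = 19200 kg; ⌈19200/3400⌉ = 6.
7 pallets each exceed half the capacity and cannot share a container, forcing at least 7 containers.
At least 7 containers are required, but only 6 are allowed.

No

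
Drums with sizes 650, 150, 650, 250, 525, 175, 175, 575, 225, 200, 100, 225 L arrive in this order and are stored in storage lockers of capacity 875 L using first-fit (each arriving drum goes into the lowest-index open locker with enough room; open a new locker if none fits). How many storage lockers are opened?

5

  650 → locker 1 (new)  [load 650/875]
  150 → locker 1  [load 800/875]
  650 → locker 2 (new)  [load 650/875]
  250 → locker 3 (new)  [load 250/875]
  525 → locker 3  [load 775/875]
  175 → locker 2  [load 825/875]
  175 → locker 4 (new)  [load 175/875]
  575 → locker 4  [load 750/875]
  225 → locker 5 (new)  [load 225/875]
  200 → locker 5  [load 425/875]
  100 → locker 3  [load 875/875]
  225 → locker 5  [load 650/875]
5 storage lockers opened.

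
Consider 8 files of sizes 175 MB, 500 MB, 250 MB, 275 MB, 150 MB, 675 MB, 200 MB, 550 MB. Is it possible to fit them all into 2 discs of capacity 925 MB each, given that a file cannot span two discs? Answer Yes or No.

Total = 2775 MB; ⌈2775/925⌉ = 3.
At least 3 discs are required, but only 2 are allowed.

No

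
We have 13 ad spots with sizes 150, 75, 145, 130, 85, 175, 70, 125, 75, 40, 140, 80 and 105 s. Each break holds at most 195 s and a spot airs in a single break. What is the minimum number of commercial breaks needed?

9

Total = 175 + 150 + 145 + 140 + 130 + 125 + 105 + 85 + 80 + 75 + 75 + 70 + 40 = 1395 s.
Lower bound: ⌈1395/195⌉ = 8 commercial breaks.
A packing using 9 commercial breaks:
  break 1: 175 = 175
  break 2: 150 + 40 = 190
  break 3: 145 = 145
  break 4: 140 = 140
  break 5: 130 = 130
  break 6: 125 + 70 = 195
  break 7: 105 + 85 = 190
  break 8: 80 + 75 = 155
  break 9: 75 = 75
No arrangement into 8 commercial breaks stays within capacity, so 9 is optimal.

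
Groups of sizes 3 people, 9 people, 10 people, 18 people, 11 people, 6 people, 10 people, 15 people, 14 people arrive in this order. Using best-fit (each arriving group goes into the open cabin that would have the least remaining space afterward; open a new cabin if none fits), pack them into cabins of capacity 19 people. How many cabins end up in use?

  3 → cabin 1 (new)  [load 3/19]
  9 → cabin 1  [load 12/19]
  10 → cabin 2 (new)  [load 10/19]
  18 → cabin 3 (new)  [load 18/19]
  11 → cabin 4 (new)  [load 11/19]
  6 → cabin 1  [load 18/19]
  10 → cabin 5 (new)  [load 10/19]
  15 → cabin 6 (new)  [load 15/19]
  14 → cabin 7 (new)  [load 14/19]
7 cabins opened.

7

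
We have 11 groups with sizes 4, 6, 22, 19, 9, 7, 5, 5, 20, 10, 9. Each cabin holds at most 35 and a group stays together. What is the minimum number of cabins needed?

4

Total = 22 + 20 + 19 + 10 + 9 + 9 + 7 + 6 + 5 + 5 + 4 = 116.
Lower bound: ⌈116/35⌉ = 4 cabins.
A packing using 4 cabins:
  cabin 1: 22 + 10 = 32
  cabin 2: 20 + 9 + 6 = 35
  cabin 3: 19 + 9 + 7 = 35
  cabin 4: 5 + 5 + 4 = 14
This matches the lower bound, so 4 is optimal.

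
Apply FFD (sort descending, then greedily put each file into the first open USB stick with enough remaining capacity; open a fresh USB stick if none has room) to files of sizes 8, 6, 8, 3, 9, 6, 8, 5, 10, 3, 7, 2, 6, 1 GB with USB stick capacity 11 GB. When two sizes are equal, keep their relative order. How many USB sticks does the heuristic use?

Sorted descending: 10, 9, 8, 8, 8, 7, 6, 6, 6, 5, 3, 3, 2, 1.
  10 → USB stick 1 (new)  [load 10/11]
  9 → USB stick 2 (new)  [load 9/11]
  8 → USB stick 3 (new)  [load 8/11]
  8 → USB stick 4 (new)  [load 8/11]
  8 → USB stick 5 (new)  [load 8/11]
  7 → USB stick 6 (new)  [load 7/11]
  6 → USB stick 7 (new)  [load 6/11]
  6 → USB stick 8 (new)  [load 6/11]
  6 → USB stick 9 (new)  [load 6/11]
  5 → USB stick 7  [load 11/11]
  3 → USB stick 3  [load 11/11]
  3 → USB stick 4  [load 11/11]
  2 → USB stick 2  [load 11/11]
  1 → USB stick 1  [load 11/11]
9 USB sticks opened.

9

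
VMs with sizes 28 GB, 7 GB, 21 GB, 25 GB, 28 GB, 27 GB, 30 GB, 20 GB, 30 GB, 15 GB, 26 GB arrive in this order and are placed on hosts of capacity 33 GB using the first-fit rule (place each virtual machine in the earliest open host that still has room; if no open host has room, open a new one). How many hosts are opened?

10

  28 → host 1 (new)  [load 28/33]
  7 → host 2 (new)  [load 7/33]
  21 → host 2  [load 28/33]
  25 → host 3 (new)  [load 25/33]
  28 → host 4 (new)  [load 28/33]
  27 → host 5 (new)  [load 27/33]
  30 → host 6 (new)  [load 30/33]
  20 → host 7 (new)  [load 20/33]
  30 → host 8 (new)  [load 30/33]
  15 → host 9 (new)  [load 15/33]
  26 → host 10 (new)  [load 26/33]
10 hosts opened.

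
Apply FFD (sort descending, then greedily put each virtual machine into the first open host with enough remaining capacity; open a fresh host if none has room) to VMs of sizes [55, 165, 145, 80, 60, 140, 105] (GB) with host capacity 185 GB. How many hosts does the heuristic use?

Sorted descending: 165, 145, 140, 105, 80, 60, 55.
  165 → host 1 (new)  [load 165/185]
  145 → host 2 (new)  [load 145/185]
  140 → host 3 (new)  [load 140/185]
  105 → host 4 (new)  [load 105/185]
  80 → host 4  [load 185/185]
  60 → host 5 (new)  [load 60/185]
  55 → host 5  [load 115/185]
5 hosts opened.

5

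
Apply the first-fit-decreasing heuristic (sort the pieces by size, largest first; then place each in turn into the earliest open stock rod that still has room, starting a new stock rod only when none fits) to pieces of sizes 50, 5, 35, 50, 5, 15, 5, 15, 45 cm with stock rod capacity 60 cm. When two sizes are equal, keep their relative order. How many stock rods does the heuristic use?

Sorted descending: 50, 50, 45, 35, 15, 15, 5, 5, 5.
  50 → stock rod 1 (new)  [load 50/60]
  50 → stock rod 2 (new)  [load 50/60]
  45 → stock rod 3 (new)  [load 45/60]
  35 → stock rod 4 (new)  [load 35/60]
  15 → stock rod 3  [load 60/60]
  15 → stock rod 4  [load 50/60]
  5 → stock rod 1  [load 55/60]
  5 → stock rod 1  [load 60/60]
  5 → stock rod 2  [load 55/60]
4 stock rods opened.

4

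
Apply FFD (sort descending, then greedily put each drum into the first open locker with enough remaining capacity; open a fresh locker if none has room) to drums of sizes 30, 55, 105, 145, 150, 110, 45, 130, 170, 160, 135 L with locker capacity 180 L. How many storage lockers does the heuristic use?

8

Sorted descending: 170, 160, 150, 145, 135, 130, 110, 105, 55, 45, 30.
  170 → locker 1 (new)  [load 170/180]
  160 → locker 2 (new)  [load 160/180]
  150 → locker 3 (new)  [load 150/180]
  145 → locker 4 (new)  [load 145/180]
  135 → locker 5 (new)  [load 135/180]
  130 → locker 6 (new)  [load 130/180]
  110 → locker 7 (new)  [load 110/180]
  105 → locker 8 (new)  [load 105/180]
  55 → locker 7  [load 165/180]
  45 → locker 5  [load 180/180]
  30 → locker 3  [load 180/180]
8 storage lockers opened.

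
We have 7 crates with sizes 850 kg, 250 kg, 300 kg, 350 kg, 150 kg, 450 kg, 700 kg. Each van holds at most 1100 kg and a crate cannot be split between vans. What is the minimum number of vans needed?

3

Total = 850 + 700 + 450 + 350 + 300 + 250 + 150 = 3050 kg.
Lower bound: ⌈3050/1100⌉ = 3 vans.
A packing using 3 vans:
  van 1: 850 + 250 = 1100
  van 2: 700 + 350 = 1050
  van 3: 450 + 300 + 150 = 900
This matches the lower bound, so 3 is optimal.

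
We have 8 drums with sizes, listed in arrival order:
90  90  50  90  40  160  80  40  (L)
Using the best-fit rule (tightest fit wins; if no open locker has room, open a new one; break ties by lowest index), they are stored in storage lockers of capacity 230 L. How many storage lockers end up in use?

3

  90 → locker 1 (new)  [load 90/230]
  90 → locker 1  [load 180/230]
  50 → locker 1  [load 230/230]
  90 → locker 2 (new)  [load 90/230]
  40 → locker 2  [load 130/230]
  160 → locker 3 (new)  [load 160/230]
  80 → locker 2  [load 210/230]
  40 → locker 3  [load 200/230]
3 storage lockers opened.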